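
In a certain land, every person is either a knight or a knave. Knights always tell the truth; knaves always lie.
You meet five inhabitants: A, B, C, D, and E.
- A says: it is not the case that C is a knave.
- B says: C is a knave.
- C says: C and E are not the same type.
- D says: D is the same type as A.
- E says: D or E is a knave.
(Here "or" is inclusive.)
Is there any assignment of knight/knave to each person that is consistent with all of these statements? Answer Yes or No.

No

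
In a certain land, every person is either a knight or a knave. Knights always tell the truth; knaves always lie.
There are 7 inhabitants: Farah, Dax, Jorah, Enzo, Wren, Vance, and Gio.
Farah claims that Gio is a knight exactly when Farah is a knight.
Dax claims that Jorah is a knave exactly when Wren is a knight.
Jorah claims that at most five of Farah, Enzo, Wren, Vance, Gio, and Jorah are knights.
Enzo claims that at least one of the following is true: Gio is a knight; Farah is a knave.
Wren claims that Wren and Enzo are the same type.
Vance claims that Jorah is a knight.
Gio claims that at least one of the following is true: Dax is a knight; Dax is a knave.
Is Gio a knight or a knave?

Consistent assignments: {Farah=knight, Dax=knight, Jorah=knight, Enzo=knight, Wren=knave, Vance=knight, Gio=knight}; {Farah=knave, Dax=knight, Jorah=knight, Enzo=knight, Wren=knave, Vance=knight, Gio=knight}; {Farah=knave, Dax=knave, Jorah=knight, Enzo=knight, Wren=knight, Vance=knight, Gio=knight}
In every consistent assignment, Gio is a knight.

Gio is a knight.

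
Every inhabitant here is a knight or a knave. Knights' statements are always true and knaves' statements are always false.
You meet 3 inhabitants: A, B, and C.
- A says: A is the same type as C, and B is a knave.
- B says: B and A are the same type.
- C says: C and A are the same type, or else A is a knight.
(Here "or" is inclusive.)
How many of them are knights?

2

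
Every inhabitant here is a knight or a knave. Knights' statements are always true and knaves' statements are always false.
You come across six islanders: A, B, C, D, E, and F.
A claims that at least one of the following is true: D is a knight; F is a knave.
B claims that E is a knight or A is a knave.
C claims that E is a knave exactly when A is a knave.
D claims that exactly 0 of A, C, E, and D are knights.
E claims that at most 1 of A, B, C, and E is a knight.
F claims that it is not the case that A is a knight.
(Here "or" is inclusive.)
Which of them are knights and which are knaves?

Knights: B, C, and F. Knaves: A, D, and E.

A is a knave; "at least one of the following is true: D is a knight; F is a knave" is False, as required.
B is a knight; "E is a knight or A is a knave" is True, as required.
C is a knight, so "E is a knave exactly when A is a knave" must be True — and it is.
D (knave): "exactly 0 of A, C, E, and D are knights" — False. ✓
Since E is a knave, "at most 1 of A, B, C, and E is a knight" needs to be False, which holds.
F is a knight; "it is not the case that A is a knight" is True, as required.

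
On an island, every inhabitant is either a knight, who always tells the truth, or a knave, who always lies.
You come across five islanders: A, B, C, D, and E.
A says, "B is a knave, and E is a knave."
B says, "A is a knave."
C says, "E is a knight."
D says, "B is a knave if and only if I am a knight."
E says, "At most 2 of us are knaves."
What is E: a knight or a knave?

E is a knave.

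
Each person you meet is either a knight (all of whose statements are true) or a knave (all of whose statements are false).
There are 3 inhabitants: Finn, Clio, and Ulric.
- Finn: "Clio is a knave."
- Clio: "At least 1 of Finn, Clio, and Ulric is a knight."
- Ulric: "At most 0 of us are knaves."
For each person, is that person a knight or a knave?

Finn is a knave; "Clio is a knave" is False, as required.
Since Clio is a knight, "at least 1 of Finn, Clio, and Ulric is a knight" needs to be True, which holds.
Since Ulric is a knave, "at most 0 of us are knaves" needs to be False, which holds.

Knights: Clio. Knaves: Finn and Ulric.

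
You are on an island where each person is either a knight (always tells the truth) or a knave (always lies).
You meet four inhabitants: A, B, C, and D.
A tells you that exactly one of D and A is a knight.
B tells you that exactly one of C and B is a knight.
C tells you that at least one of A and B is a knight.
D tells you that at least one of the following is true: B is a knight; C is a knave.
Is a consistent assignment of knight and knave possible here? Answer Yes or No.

No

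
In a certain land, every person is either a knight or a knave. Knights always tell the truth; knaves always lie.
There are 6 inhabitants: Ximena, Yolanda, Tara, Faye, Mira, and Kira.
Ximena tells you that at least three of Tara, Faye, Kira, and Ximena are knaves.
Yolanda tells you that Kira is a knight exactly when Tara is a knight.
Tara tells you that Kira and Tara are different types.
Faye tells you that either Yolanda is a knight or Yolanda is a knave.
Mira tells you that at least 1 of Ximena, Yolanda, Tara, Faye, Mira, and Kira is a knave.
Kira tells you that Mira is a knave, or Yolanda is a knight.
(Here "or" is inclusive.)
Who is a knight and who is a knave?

Knights: Tara, Faye, and Mira. Knaves: Ximena, Yolanda, and Kira.

Since Ximena is a knave, "at least three of Tara, Faye, Kira, and Ximena are knaves" needs to be false, which holds.
Yolanda is a knave; "Kira is a knight exactly when Tara is a knight" is false, as required.
Tara (knight): "Kira and Tara are different types" — true. ✓
Since Faye is a knight, "either Yolanda is a knight or Yolanda is a knave" needs to be true, which holds.
Mira (knight): "at least 1 of Ximena, Yolanda, Tara, Faye, Mira, and Kira is a knave" — true. ✓
Kira is a knave; "Mira is a knave, or Yolanda is a knight" is false, as required.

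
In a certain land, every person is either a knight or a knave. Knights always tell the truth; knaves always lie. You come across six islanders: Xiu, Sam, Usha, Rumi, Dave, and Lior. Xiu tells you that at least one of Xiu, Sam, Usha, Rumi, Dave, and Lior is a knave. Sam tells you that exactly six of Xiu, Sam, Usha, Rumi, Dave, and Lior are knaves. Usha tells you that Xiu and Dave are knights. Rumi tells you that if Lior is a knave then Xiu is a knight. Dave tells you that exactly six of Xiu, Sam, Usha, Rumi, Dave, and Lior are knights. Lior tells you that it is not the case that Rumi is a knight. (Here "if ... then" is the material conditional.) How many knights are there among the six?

2

The unique consistent assignment is Xiu=knight, Sam=knave, Usha=knave, Rumi=knight, Dave=knave, Lior=knave.
That has 2 knights.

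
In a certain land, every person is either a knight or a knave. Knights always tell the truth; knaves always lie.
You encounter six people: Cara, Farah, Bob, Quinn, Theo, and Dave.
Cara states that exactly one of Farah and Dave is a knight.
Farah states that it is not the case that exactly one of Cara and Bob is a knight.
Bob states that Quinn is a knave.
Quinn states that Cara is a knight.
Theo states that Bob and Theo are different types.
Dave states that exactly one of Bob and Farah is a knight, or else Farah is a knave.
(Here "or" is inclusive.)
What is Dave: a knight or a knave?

Dave is a knight.

Consistent assignments: {Cara=knight, Farah=knave, Bob=knave, Quinn=knight, Theo=knight, Dave=knight}; {Cara=knight, Farah=knave, Bob=knave, Quinn=knight, Theo=knave, Dave=knight}
In every consistent assignment, Dave is a knight.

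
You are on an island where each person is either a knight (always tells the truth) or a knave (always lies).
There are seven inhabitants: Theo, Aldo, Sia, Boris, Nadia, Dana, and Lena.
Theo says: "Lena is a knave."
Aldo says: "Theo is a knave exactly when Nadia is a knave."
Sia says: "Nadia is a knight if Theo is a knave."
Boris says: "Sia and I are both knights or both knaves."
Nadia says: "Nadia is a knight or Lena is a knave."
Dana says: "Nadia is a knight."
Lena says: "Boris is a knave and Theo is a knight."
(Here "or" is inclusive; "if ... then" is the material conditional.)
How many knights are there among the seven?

6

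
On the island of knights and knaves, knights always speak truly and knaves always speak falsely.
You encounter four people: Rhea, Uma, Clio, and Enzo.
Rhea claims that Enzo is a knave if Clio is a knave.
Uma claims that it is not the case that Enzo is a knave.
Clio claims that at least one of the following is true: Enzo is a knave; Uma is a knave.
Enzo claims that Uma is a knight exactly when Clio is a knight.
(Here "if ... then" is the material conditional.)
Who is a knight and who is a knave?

Rhea is a knight, Uma is a knave, Clio is a knight, and Enzo is a knave.

Suppose Rhea is a knave. Then Rhea's statement "Enzo is a knave if Clio is a knave" would have to be false. Checking the 8 ways to assign the others, none is consistent with every speaker.
(For instance, with Uma=knave, Clio=knight, Enzo=knave, Rhea's claim "Enzo is a knave if Clio is a knave" comes out true where it would need to be false.)
So Rhea must be a knight, making "Enzo is a knave if Clio is a knave" true. Taking Rhea=knight, Uma=knave, Clio=knight, Enzo=knave, each remaining statement checks out:
  Uma (knave): "it is not the case that Enzo is a knave" — false. ✓
  Clio (knight): "at least one of the following is true: Enzo is a knave; Uma is a knave" — true. ✓
  Enzo (knave): "Uma is a knight exactly when Clio is a knight" — false. ✓
This is the unique consistent assignment.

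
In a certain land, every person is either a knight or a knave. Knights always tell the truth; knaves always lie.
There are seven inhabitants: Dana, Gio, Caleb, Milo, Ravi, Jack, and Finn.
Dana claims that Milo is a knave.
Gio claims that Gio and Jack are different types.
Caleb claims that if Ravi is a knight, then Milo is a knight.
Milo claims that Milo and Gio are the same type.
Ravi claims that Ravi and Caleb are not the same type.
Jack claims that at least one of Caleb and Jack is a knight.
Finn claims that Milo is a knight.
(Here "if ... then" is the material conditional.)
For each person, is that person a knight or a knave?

Dana is a knight, Gio is a knight, Caleb is a knave, Milo is a knave, Ravi is a knight, Jack is a knave, and Finn is a knave.

Dana is a knight; "Milo is a knave" is True, as required.
Gio is a knight, and the claim "Gio and Jack are different types" is indeed True.
Caleb is a knave, and the claim "if Ravi is a knight, then Milo is a knight" is indeed false.
Milo (knave): "Milo and Gio are the same type" — false. ✓
Ravi is a knight, and the claim "Ravi and Caleb are not the same type" is indeed True.
As a knave, Jack's statement "at least one of Caleb and Jack is a knight" should be false; it is.
Finn (knave): "Milo is a knight" — false. ✓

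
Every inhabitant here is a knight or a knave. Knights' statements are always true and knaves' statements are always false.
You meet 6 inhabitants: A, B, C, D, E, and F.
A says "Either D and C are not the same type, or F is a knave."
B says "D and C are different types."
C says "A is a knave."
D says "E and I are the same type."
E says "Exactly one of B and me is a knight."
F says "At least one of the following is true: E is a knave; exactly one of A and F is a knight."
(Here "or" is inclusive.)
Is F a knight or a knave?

F is a knight.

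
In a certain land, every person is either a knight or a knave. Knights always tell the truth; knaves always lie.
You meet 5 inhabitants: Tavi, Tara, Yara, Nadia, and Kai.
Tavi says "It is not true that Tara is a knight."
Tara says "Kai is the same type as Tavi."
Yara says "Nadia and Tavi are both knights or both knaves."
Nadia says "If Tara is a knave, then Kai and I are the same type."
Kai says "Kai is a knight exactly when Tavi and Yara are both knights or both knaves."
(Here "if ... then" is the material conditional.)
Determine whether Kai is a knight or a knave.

Kai is a knave.

Consistent assignments: {Tavi=knave, Tara=knight, Yara=knave, Nadia=knight, Kai=knave}
In every consistent assignment, Kai is a knave.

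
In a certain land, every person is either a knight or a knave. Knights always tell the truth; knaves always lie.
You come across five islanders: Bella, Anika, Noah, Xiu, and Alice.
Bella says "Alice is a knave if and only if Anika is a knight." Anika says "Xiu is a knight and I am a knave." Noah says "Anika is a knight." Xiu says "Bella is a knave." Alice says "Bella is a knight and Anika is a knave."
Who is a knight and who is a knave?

Knights: Bella and Alice. Knaves: Anika, Noah, and Xiu.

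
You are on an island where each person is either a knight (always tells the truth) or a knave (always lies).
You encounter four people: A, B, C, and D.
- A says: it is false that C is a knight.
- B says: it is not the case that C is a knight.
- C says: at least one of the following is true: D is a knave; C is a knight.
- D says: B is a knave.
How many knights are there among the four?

2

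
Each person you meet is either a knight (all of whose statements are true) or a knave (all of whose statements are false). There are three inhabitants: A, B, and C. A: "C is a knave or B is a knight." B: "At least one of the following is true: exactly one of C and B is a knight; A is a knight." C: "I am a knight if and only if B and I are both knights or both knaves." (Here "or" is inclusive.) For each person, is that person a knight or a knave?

A is a knight; "C is a knave or B is a knight" is true, as required.
As a knight, B's statement "at least one of the following is true: exactly one of C and B is a knight; A is a knight" should be true; it is.
C is a knight, so "I am a knight if and only if B and I are both knights or both knaves" must be true — and it is.

Knights: A, B, and C. Knaves: none.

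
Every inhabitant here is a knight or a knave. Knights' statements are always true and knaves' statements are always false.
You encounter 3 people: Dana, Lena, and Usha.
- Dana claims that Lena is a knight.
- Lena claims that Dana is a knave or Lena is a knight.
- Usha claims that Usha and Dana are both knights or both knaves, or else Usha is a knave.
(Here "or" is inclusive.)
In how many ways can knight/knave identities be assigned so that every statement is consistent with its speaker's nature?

1

Consistent assignments:
  Dana=knight, Lena=knight, Usha=knight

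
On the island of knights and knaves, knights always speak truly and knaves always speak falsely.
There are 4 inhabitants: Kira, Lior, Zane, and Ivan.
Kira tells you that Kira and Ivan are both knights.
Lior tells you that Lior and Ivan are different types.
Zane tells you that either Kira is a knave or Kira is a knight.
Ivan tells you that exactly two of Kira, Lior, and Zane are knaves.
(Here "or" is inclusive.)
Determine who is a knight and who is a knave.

Kira (knave): "Kira and Ivan are both knights" — False. ✓
Lior is a knight, so "Lior and Ivan are different types" must be true — and it is.
Zane (knight): "either Kira is a knave or Kira is a knight" — true. ✓
Ivan is a knave; "exactly two of Kira, Lior, and Zane are knaves" is False, as required.

Kira is a knave, Lior is a knight, Zane is a knight, and Ivan is a knave.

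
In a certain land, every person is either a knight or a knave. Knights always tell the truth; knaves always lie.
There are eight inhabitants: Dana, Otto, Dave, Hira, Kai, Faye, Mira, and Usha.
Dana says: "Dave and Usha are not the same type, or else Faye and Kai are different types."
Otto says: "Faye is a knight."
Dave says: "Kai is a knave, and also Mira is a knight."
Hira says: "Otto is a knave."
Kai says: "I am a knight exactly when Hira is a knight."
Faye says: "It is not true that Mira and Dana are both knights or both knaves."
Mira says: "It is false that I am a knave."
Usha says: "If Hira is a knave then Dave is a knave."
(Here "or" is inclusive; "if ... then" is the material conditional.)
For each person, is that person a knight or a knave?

Since Dana is a knight, "Dave and Usha are not the same type, or else Faye and Kai are different types" needs to be True, which holds.
Since Otto is a knave, "Faye is a knight" needs to be False, which holds.
Since Dave is a knave, "Kai is a knave, and also Mira is a knight" needs to be False, which holds.
Since Hira is a knight, "Otto is a knave" needs to be True, which holds.
Kai is a knight, so "I am a knight exactly when Hira is a knight" must be True — and it is.
Faye (knave): "it is not true that Mira and Dana are both knights or both knaves" — False. ✓
Mira is a knight, so "it is false that I am a knave" must be True — and it is.
Usha is a knight, and the claim "if Hira is a knave then Dave is a knave" is indeed True.

Knights: Dana, Hira, Kai, Mira, and Usha. Knaves: Otto, Dave, and Faye.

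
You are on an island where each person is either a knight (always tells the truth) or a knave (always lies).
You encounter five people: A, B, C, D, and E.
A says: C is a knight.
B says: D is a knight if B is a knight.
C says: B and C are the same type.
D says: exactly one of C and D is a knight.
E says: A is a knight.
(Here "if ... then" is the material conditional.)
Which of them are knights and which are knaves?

A is a knave, B is a knight, C is a knave, D is a knight, and E is a knave.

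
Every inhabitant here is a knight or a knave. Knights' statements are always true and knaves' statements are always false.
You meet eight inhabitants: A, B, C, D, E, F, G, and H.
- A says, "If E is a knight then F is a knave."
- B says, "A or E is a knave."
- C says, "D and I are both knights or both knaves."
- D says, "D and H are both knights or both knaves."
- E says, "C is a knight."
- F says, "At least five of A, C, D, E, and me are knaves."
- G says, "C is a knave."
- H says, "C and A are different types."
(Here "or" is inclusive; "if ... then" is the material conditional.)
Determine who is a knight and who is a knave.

A (knight): "if E is a knight then F is a knave" — true. ✓
B is a knight, and the claim "A or E is a knave" is indeed true.
As a knave, C's statement "D and I are both knights or both knaves" should be false; it is.
D is a knight, so "D and H are both knights or both knaves" must be true — and it is.
Since E is a knave, "C is a knight" needs to be false, which holds.
As a knave, F's statement "at least five of A, C, D, E, and me are knaves" should be false; it is.
G is a knight; "C is a knave" is true, as required.
As a knight, H's statement "C and A are different types" should be true; it is.

Knights: A, B, D, G, and H. Knaves: C, E, and F.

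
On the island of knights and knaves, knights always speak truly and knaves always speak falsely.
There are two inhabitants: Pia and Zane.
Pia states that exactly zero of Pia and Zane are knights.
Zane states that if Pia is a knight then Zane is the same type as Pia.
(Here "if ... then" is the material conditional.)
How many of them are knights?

1

The unique consistent assignment is Pia=knave, Zane=knight.
That has 1 knight.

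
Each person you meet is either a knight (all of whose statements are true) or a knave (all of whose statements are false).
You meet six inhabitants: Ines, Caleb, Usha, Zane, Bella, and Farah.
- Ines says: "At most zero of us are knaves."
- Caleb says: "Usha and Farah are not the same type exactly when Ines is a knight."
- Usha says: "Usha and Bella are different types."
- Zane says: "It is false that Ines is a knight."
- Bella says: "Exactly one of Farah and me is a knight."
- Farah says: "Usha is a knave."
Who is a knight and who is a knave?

Knights: Usha and Zane. Knaves: Ines, Caleb, Bella, and Farah.

Ines (knave): "at most zero of us are knaves" — False. ✓
Caleb is a knave; "Usha and Farah are not the same type exactly when Ines is a knight" is False, as required.
Since Usha is a knight, "Usha and Bella are different types" needs to be True, which holds.
Zane (knight): "it is false that Ines is a knight" — True. ✓
As a knave, Bella's statement "exactly one of Farah and me is a knight" should be False; it is.
Farah is a knave, so "Usha is a knave" must be False — and it is.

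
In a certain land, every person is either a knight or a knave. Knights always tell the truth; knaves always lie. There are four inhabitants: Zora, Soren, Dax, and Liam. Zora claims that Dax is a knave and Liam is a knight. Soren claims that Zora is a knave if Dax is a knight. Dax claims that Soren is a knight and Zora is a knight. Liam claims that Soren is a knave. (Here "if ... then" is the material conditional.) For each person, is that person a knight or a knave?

Suppose Zora is a knight. Then Zora's statement "Dax is a knave and Liam is a knight" would have to be true. Checking the 8 ways to assign the others, none is consistent with every speaker.
(For instance, with Soren=knight, Dax=knave, Liam=knave, Zora's claim "Dax is a knave and Liam is a knight" comes out false where it would need to be true.)
So Zora must be a knave, making "Dax is a knave and Liam is a knight" false. Taking Zora=knave, Soren=knight, Dax=knave, Liam=knave, each remaining statement checks out:
  Soren (knight): "Zora is a knave if Dax is a knight" — true. ✓
  Dax (knave): "Soren is a knight and Zora is a knight" — false. ✓
  Liam (knave): "Soren is a knave" — false. ✓
This is the unique consistent assignment.

Zora is a knave, Soren is a knight, Dax is a knave, and Liam is a knave.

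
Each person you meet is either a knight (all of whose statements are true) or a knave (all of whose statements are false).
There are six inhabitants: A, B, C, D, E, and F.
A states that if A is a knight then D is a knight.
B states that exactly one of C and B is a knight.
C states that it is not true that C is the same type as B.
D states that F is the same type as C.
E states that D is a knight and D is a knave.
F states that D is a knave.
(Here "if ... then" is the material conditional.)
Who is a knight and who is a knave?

A is a knight, B is a knave, C is a knave, D is a knight, E is a knave, and F is a knave.

A is a knight; "if A is a knight then D is a knight" is True, as required.
As a knave, B's statement "exactly one of C and B is a knight" should be False; it is.
Since C is a knave, "it is not true that C is the same type as B" needs to be False, which holds.
D is a knight, and the claim "F is the same type as C" is indeed True.
E is a knave; "D is a knight and D is a knave" is False, as required.
Since F is a knave, "D is a knave" needs to be False, which holds.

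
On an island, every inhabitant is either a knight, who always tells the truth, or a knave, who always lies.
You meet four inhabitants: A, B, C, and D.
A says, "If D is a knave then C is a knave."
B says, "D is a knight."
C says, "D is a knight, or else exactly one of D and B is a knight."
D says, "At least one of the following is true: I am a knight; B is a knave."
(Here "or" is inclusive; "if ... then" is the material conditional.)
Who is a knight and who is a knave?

A is a knight, B is a knight, C is a knight, and D is a knight.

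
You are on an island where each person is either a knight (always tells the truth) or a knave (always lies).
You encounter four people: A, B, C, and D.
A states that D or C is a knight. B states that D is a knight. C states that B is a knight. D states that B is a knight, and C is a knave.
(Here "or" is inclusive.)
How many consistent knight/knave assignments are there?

1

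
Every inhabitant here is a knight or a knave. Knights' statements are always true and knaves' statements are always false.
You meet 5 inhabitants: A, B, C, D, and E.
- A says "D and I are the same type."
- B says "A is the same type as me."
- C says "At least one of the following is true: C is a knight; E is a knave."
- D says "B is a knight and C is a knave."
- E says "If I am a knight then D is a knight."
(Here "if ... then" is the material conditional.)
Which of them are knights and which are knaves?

Suppose A is a knave. Then A's statement "D and I are the same type" would have to be false. Checking the 16 ways to assign the others, none is consistent with every speaker.
(For instance, with B=knight, C=knave, D=knight, E=knight, B's claim "A is the same type as me" comes out false where it would need to be true.)
So A must be a knight, making "D and I are the same type" true. Taking A=knight, B=knight, C=knave, D=knight, E=knight, each remaining statement checks out:
  B (knight): "A is the same type as me" — true. ✓
  C (knave): "at least one of the following is true: C is a knight; E is a knave" — false. ✓
  D (knight): "B is a knight and C is a knave" — true. ✓
  E (knight): "if I am a knight then D is a knight" — true. ✓
This is the unique consistent assignment.

A is a knight, B is a knight, C is a knave, D is a knight, and E is a knight.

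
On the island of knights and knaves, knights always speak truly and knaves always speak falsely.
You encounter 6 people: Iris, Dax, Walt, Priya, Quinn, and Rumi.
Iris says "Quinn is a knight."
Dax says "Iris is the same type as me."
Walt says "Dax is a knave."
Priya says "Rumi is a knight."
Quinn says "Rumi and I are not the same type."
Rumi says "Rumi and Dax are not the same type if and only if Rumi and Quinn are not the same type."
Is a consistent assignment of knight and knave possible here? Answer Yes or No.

One consistent assignment: Iris=knight, Dax=knave, Walt=knight, Priya=knave, Quinn=knight, Rumi=knave.

Yes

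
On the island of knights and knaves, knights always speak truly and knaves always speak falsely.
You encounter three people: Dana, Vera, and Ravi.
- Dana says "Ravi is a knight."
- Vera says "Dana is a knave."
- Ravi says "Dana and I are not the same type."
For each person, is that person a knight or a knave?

Dana is a knave, Vera is a knight, and Ravi is a knave.

Dana is a knave, so "Ravi is a knight" must be false — and it is.
As a knight, Vera's statement "Dana is a knave" should be true; it is.
Since Ravi is a knave, "Dana and I are not the same type" needs to be false, which holds.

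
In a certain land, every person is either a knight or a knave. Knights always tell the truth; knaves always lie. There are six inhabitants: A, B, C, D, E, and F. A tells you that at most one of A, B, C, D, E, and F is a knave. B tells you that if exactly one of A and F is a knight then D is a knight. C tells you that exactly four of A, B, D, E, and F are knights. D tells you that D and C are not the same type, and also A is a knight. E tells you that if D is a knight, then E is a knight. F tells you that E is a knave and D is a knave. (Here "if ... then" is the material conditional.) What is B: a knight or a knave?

B is a knight.

Consistent assignments: {A=knave, B=knight, C=knave, D=knave, E=knight, F=knave}
In every consistent assignment, B is a knight.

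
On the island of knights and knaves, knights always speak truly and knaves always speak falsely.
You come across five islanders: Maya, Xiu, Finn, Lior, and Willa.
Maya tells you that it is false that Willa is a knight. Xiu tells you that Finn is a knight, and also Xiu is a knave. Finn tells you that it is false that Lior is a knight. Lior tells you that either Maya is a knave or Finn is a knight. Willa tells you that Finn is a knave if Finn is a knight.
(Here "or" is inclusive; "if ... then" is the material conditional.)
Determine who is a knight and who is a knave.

Maya is a knave, Xiu is a knave, Finn is a knave, Lior is a knight, and Willa is a knight.

Suppose Maya is a knight. Then Maya's statement "it is false that Willa is a knight" would have to be true. Checking the 16 ways to assign the others, none is consistent with every speaker.
(For instance, with Xiu=knave, Finn=knave, Lior=knight, Willa=knight, Maya's claim "it is false that Willa is a knight" comes out false where it would need to be true.)
So Maya must be a knave, making "it is false that Willa is a knight" false. Taking Maya=knave, Xiu=knave, Finn=knave, Lior=knight, Willa=knight, each remaining statement checks out:
  Xiu (knave): "Finn is a knight, and also Xiu is a knave" — false. ✓
  Finn (knave): "it is false that Lior is a knight" — false. ✓
  Lior (knight): "either Maya is a knave or Finn is a knight" — true. ✓
  Willa (knight): "Finn is a knave if Finn is a knight" — true. ✓
This is the unique consistent assignment.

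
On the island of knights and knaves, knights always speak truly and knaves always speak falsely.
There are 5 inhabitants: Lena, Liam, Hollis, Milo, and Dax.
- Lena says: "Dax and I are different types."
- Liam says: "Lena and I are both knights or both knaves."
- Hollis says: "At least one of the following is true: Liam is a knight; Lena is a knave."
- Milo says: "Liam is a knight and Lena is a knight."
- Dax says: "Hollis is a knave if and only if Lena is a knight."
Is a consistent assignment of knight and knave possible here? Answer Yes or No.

One consistent assignment: Lena=knight, Liam=knight, Hollis=knight, Milo=knight, Dax=knave.

Yes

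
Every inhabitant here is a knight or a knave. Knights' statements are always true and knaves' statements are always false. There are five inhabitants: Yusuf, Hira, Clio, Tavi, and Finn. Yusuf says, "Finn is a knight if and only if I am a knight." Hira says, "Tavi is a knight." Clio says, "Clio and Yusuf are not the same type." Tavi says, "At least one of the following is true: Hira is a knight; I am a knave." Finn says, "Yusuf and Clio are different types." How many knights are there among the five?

4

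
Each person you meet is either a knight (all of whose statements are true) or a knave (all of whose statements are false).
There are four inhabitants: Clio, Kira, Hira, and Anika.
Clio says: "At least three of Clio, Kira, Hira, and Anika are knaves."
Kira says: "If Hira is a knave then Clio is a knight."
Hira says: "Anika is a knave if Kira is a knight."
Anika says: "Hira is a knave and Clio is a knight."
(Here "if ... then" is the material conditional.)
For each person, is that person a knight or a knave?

Suppose Clio is a knight. Then Clio's statement "at least three of Clio, Kira, Hira, and Anika are knaves" would have to be true. Checking the 8 ways to assign the others, none is consistent with every speaker.
(For instance, with Kira=knight, Hira=knight, Anika=knave, Clio's claim "at least three of Clio, Kira, Hira, and Anika are knaves" comes out false where it would need to be true.)
So Clio must be a knave, making "at least three of Clio, Kira, Hira, and Anika are knaves" false. Taking Clio=knave, Kira=knight, Hira=knight, Anika=knave, each remaining statement checks out:
  Kira (knight): "if Hira is a knave then Clio is a knight" — true. ✓
  Hira (knight): "Anika is a knave if Kira is a knight" — true. ✓
  Anika (knave): "Hira is a knave and Clio is a knight" — false. ✓
This is the unique consistent assignment.

Knights: Kira and Hira. Knaves: Clio and Anika.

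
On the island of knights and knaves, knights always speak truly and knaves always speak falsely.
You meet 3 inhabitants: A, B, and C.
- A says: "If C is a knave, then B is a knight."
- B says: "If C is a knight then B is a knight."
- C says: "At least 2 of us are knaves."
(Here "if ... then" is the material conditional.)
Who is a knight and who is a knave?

A is a knight, B is a knight, and C is a knave.

A is a knight; "if C is a knave, then B is a knight" is true, as required.
B (knight): "if C is a knight then B is a knight" — true. ✓
C (knave): "at least 2 of us are knaves" — false. ✓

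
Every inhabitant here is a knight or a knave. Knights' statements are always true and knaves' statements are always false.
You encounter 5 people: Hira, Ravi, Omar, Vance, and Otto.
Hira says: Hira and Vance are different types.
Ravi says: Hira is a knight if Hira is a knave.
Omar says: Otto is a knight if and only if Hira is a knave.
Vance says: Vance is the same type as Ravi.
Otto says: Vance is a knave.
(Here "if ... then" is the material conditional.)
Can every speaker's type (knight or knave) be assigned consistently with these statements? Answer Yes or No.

One consistent assignment: Hira=knight, Ravi=knight, Omar=knave, Vance=knave, Otto=knight.

Yes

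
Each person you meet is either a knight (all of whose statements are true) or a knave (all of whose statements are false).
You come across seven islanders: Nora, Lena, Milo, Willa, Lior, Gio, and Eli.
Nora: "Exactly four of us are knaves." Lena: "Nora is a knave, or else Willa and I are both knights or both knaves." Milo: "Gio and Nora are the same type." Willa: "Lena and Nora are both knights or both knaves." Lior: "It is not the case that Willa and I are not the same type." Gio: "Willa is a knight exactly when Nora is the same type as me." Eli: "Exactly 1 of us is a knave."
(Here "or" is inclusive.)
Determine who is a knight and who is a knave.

Nora is a knight, and the claim "exactly four of us are knaves" is indeed true.
Lena is a knight, so "Nora is a knave, or else Willa and I are both knights or both knaves" must be true — and it is.
Milo is a knave; "Gio and Nora are the same type" is false, as required.
Willa is a knight; "Lena and Nora are both knights or both knaves" is true, as required.
Lior is a knave, so "it is not the case that Willa and I are not the same type" must be false — and it is.
Gio is a knave; "Willa is a knight exactly when Nora is the same type as me" is false, as required.
As a knave, Eli's statement "exactly 1 of us is a knave" should be false; it is.

Nora is a knight, Lena is a knight, Milo is a knave, Willa is a knight, Lior is a knave, Gio is a knave, and Eli is a knave.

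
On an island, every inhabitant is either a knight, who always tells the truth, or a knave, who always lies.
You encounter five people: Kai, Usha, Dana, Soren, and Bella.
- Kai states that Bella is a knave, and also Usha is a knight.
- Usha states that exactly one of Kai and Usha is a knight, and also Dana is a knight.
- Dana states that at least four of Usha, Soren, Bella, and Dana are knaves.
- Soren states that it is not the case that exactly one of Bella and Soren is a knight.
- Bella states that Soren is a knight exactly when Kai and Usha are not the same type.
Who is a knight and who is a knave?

Knights: Bella. Knaves: Kai, Usha, Dana, and Soren.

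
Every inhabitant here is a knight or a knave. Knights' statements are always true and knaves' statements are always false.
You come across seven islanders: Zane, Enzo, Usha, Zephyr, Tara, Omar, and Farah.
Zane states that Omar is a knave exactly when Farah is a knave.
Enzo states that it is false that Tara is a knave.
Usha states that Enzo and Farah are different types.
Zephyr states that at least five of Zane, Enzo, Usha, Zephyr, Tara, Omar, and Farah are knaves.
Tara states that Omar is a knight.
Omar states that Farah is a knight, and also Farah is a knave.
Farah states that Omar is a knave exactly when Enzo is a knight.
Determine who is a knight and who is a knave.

Zane is a knight, Enzo is a knave, Usha is a knave, Zephyr is a knight, Tara is a knave, Omar is a knave, and Farah is a knave.

Zane is a knight, so "Omar is a knave exactly when Farah is a knave" must be True — and it is.
Enzo is a knave, so "it is false that Tara is a knave" must be False — and it is.
As a knave, Usha's statement "Enzo and Farah are different types" should be False; it is.
As a knight, Zephyr's statement "at least five of Zane, Enzo, Usha, Zephyr, Tara, Omar, and Farah are knaves" should be True; it is.
Tara is a knave, and the claim "Omar is a knight" is indeed False.
As a knave, Omar's statement "Farah is a knight, and also Farah is a knave" should be False; it is.
Since Farah is a knave, "Omar is a knave exactly when Enzo is a knight" needs to be False, which holds.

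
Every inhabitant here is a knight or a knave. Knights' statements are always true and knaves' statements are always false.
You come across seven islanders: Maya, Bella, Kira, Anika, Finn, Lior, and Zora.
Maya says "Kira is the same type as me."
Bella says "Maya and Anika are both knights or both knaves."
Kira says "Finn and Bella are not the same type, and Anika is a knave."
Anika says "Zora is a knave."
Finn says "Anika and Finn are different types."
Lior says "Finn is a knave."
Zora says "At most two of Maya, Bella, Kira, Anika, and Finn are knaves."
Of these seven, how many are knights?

4

The unique consistent assignment is Maya=knight, Bella=knave, Kira=knight, Anika=knave, Finn=knight, Lior=knave, Zora=knight.
That has 4 knights.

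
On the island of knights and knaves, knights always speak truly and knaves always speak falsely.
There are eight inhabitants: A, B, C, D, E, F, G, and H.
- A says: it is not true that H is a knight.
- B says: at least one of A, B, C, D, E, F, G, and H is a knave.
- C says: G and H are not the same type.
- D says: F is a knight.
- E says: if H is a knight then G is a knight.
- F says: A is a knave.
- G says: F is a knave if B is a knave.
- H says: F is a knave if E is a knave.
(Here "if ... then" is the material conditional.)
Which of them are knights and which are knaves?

A is a knave, and the claim "it is not true that H is a knight" is indeed False.
B is a knight, so "at least one of A, B, C, D, E, F, G, and H is a knave" must be True — and it is.
Since C is a knave, "G and H are not the same type" needs to be False, which holds.
D is a knight, and the claim "F is a knight" is indeed True.
E is a knight, so "if H is a knight then G is a knight" must be True — and it is.
F is a knight, and the claim "A is a knave" is indeed True.
G is a knight, so "F is a knave if B is a knave" must be True — and it is.
H is a knight, so "F is a knave if E is a knave" must be True — and it is.

A is a knave, B is a knight, C is a knave, D is a knight, E is a knight, F is a knight, G is a knight, and H is a knight.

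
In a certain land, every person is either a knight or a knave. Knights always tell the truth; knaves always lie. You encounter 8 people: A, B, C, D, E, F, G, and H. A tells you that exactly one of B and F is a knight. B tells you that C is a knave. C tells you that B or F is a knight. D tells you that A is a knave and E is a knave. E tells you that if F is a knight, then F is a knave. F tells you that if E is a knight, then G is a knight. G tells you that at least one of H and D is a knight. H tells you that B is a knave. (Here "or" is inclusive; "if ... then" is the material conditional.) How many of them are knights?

The unique consistent assignment is A=knight, B=knave, C=knight, D=knave, E=knave, F=knight, G=knight, H=knight.
That has 5 knights.

5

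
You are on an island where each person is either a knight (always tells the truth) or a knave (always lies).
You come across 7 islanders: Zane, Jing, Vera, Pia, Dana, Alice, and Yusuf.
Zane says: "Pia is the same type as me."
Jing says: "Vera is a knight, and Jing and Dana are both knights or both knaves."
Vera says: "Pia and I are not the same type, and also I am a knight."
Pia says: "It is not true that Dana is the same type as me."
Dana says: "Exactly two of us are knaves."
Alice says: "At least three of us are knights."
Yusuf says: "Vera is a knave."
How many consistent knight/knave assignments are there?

Consistent assignments:
  Zane=knight, Jing=knave, Vera=knave, Pia=knight, Dana=knave, Alice=knight, Yusuf=knight
  Zane=knave, Jing=knave, Vera=knave, Pia=knight, Dana=knave, Alice=knight, Yusuf=knight
  Zane=knave, Jing=knave, Vera=knave, Pia=knight, Dana=knave, Alice=knave, Yusuf=knight

3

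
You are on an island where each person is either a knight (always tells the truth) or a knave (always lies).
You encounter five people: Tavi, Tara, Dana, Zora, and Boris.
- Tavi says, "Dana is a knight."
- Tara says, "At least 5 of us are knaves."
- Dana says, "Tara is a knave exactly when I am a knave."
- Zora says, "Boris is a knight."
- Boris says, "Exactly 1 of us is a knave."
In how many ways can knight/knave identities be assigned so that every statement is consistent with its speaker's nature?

0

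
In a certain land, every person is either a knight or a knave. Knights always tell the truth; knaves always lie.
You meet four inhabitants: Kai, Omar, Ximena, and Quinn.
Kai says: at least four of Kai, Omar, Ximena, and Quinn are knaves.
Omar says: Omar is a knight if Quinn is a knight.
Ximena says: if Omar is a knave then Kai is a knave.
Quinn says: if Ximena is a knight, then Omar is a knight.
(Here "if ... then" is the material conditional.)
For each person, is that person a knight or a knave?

Since Kai is a knave, "at least four of Kai, Omar, Ximena, and Quinn are knaves" needs to be false, which holds.
Omar is a knight; "Omar is a knight if Quinn is a knight" is True, as required.
Ximena is a knight, and the claim "if Omar is a knave then Kai is a knave" is indeed True.
Since Quinn is a knight, "if Ximena is a knight, then Omar is a knight" needs to be True, which holds.

Kai is a knave, Omar is a knight, Ximena is a knight, and Quinn is a knight.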